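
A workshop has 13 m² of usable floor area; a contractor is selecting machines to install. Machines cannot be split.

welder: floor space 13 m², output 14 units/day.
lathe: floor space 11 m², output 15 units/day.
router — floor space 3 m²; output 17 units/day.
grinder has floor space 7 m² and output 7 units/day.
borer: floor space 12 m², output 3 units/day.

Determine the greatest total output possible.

24

This is a 0-1 knapsack instance.
router + grinder: floor space 3 + 7 = 10 ≤ 13, output 17 + 7 = 24.
lathe: floor space 11 ≤ 13, output 15.
router: floor space 3 ≤ 13, output 17.
Best is router and grinder with total output 24.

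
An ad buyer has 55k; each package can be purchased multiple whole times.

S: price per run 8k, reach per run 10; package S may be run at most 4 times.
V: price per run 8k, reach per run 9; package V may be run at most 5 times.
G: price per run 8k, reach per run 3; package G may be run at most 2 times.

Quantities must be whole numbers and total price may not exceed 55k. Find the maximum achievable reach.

58

4×S and 2×V: price 48 ≤ 55, reach 4·10 + 2·9 = 58.
3×S and 3×V: price 48 ≤ 55, reach 3·10 + 3·9 = 57.
Best is 58.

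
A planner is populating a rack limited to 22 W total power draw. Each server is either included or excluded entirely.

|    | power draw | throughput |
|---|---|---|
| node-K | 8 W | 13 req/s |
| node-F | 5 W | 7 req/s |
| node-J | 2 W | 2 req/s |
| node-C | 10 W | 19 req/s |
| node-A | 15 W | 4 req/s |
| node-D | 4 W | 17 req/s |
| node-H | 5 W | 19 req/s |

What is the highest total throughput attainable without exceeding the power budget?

Allowing fractional choices, the relaxed optimum would be about 59.9, but servers are indivisible.
node-K + node-F + node-D + node-H: power draw 8 + 5 + 4 + 5 = 22 ≤ 22, throughput 13 + 7 + 17 + 19 = 56.
node-J + node-C + node-D + node-H: power draw 2 + 10 + 4 + 5 = 21 ≤ 22, throughput 2 + 19 + 17 + 19 = 57.
Best is node-J, node-C, node-D, and node-H with total throughput 57.

57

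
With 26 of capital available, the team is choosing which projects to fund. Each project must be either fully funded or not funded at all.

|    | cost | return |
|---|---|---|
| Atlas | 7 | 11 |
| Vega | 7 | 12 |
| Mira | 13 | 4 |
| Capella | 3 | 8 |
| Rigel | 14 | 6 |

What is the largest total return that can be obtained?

31

Allowing fractional choices, the relaxed optimum would be about 34.9, but projects are indivisible.
Atlas + Capella + Rigel: cost 7 + 3 + 14 = 24 ≤ 26, return 11 + 8 + 6 = 25.
Atlas + Vega + Capella: cost 7 + 7 + 3 = 17 ≤ 26, return 11 + 12 + 8 = 31.
Vega + Capella + Rigel: cost 7 + 3 + 14 = 24 ≤ 26, return 12 + 8 + 6 = 26.
Best is Atlas, Vega, and Capella with total return 31.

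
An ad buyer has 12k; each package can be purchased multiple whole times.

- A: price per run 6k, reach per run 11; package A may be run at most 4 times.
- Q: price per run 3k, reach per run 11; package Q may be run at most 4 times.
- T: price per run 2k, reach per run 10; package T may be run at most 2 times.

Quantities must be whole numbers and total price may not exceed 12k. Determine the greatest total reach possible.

T has the best ratio (10/2); taking only T gives at most 2×10 = 20 (stopped by the supply cap of 2).
Mixing does better — 4×Q: price 12 ≤ 12, reach 4·11 = 44.

44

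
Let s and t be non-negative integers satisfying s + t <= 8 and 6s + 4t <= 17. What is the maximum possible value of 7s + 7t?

28

(s,t)=(0,4): 1·0+1·4=4≤8, 6·0+4·4=16≤17, objective 28.
(s,t)=(0,3): 1·0+1·3=3≤8, 6·0+4·3=12≤17, objective 21.
Maximum is 28 at (s,t)=(0,4).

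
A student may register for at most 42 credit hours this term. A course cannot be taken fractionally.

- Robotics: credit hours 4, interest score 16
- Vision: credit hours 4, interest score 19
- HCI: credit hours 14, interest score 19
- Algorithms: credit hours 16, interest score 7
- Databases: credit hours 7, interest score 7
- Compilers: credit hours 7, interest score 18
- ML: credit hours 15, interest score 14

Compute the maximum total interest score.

Allowing fractional choices, the relaxed optimum would be about 84.6, but courses are indivisible.
Robotics + Vision + Databases + Compilers + ML: credit hours 4 + 4 + 7 + 7 + 15 = 37 ≤ 42, interest score 16 + 19 + 7 + 18 + 14 = 74.
Robotics + Vision + HCI + Compilers: credit hours 4 + 4 + 14 + 7 = 29 ≤ 42, interest score 16 + 19 + 19 + 18 = 72.
Robotics + Vision + HCI + Databases + Compilers: credit hours 4 + 4 + 14 + 7 + 7 = 36 ≤ 42, interest score 16 + 19 + 19 + 7 + 18 = 79.
Best is Robotics, Vision, HCI, Databases, and Compilers with total interest score 79.

79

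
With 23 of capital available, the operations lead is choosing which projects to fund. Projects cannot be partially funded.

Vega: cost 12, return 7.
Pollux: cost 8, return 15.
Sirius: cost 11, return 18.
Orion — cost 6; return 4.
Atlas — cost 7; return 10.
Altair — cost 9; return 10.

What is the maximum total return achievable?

Pollux + Orion + Altair: cost 8 + 6 + 9 = 23 ≤ 23, return 15 + 4 + 10 = 29.
Pollux + Sirius: cost 8 + 11 = 19 ≤ 23, return 15 + 18 = 33.
Pollux + Orion + Atlas: cost 8 + 6 + 7 = 21 ≤ 23, return 15 + 4 + 10 = 29.
Best is Pollux and Sirius with total return 33.

33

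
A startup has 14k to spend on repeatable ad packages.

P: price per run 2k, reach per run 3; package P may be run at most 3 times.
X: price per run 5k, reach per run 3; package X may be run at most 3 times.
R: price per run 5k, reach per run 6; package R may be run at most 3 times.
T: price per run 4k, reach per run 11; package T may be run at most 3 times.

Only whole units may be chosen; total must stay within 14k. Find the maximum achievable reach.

36

Take 1×P and 3×T: price 14 ≤ 14, reach 1·3 + 3·11 = 36.
T has the best ratio (11/4) and is taken to its limit of 3; remaining capacity is filled optimally with the others.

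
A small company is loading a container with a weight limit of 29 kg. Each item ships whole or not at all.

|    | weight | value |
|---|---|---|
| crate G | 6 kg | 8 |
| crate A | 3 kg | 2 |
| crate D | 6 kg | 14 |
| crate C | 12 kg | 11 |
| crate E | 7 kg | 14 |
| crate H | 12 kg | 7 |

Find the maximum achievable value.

Allowing fractional choices, the relaxed optimum would be about 45.2, but items are indivisible.
crate A + crate D + crate C + crate E: weight 3 + 6 + 12 + 7 = 28 ≤ 29, value 2 + 14 + 11 + 14 = 41.
crate G + crate A + crate D + crate E: weight 6 + 3 + 6 + 7 = 22 ≤ 29, value 8 + 2 + 14 + 14 = 38.
crate D + crate C + crate E: weight 6 + 12 + 7 = 25 ≤ 29, value 14 + 11 + 14 = 39.
Best is crate A, crate D, crate C, and crate E with total value 41.

41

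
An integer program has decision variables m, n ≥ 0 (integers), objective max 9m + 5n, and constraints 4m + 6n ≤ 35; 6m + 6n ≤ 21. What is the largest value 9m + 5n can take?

27

The continuous relaxation peaks at (3.5, 0) with value 31.50; rounding to a feasible lattice point costs some objective.
(m,n)=(3,0): 4·3+6·0=12≤35, 6·3+6·0=18≤21, objective 27.
(m,n)=(2,1): 4·2+6·1=14≤35, 6·2+6·1=18≤21, objective 23.
Maximum is 27 at (m,n)=(3,0).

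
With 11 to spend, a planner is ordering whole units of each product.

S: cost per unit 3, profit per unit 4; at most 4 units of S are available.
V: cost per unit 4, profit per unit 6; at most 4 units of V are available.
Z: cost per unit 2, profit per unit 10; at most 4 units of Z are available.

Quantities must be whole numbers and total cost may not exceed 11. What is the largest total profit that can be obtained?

44

Z has the best ratio (10/2); taking only Z gives at most 4×10 = 40 (stopped by the supply cap of 4).
Mixing does better — 1×S and 4×Z: cost 11 ≤ 11, profit 1·4 + 4·10 = 44.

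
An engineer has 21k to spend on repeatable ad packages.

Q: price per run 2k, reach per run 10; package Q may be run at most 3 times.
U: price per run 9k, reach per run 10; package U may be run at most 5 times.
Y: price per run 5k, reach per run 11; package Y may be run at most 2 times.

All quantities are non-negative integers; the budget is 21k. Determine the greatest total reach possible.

3×Q, 1×U, and 1×Y: price 20 ≤ 21, reach 3·10 + 1·10 + 1·11 = 51.
3×Q and 2×Y: price 16 ≤ 21, reach 3·10 + 2·11 = 52.
Best is 52.

52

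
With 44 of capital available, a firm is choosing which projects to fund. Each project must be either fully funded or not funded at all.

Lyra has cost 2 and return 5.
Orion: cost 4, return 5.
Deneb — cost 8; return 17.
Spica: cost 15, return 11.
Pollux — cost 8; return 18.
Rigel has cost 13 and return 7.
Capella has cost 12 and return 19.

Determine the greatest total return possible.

Take Lyra, Deneb, Pollux, Rigel, and Capella: cost 2 + 8 + 8 + 13 + 12 = 43 ≤ 44, return 5 + 17 + 18 + 7 + 19 = 66.
No other feasible combination does better.

66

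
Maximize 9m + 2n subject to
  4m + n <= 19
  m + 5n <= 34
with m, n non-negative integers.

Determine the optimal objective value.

42

Relaxing integrality, the LP optimum is 42.75 at (m,n) = (4.75, 0), which is not an integer point.
(m,n)=(4,3): 4·4+1·3=19≤19, 1·4+5·3=19≤34, objective 42.
(m,n)=(4,2): 4·4+1·2=18≤19, 1·4+5·2=14≤34, objective 40.
(m,n)=(4,1): 4·4+1·1=17≤19, 1·4+5·1=9≤34, objective 38.
(m,n)=(4,0): 4·4+1·0=16≤19, 1·4+5·0=4≤34, objective 36.
The best lattice point is (4,3), giving 42.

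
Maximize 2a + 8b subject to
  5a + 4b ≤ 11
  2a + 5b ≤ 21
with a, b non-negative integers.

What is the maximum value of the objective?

(a,b)=(0,2): 5·0+4·2=8≤11, 2·0+5·2=10≤21, objective 16.
(a,b)=(1,1): 5·1+4·1=9≤11, 2·1+5·1=7≤21, objective 10.
(a,b)=(0,1): 5·0+4·1=4≤11, 2·0+5·1=5≤21, objective 8.
Maximum is 16 at (a,b)=(0,2).

16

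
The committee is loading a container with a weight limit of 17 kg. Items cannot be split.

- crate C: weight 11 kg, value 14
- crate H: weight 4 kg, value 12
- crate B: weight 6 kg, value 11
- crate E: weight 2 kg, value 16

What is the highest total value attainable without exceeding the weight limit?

Take crate C, crate H, and crate E: weight 11 + 4 + 2 = 17 ≤ 17, value 14 + 12 + 16 = 42.
No other feasible combination does better.

42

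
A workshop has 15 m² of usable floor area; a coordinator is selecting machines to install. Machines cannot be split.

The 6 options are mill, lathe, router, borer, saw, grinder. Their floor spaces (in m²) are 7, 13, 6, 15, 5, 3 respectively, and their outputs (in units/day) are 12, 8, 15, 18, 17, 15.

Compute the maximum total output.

This is a 0-1 knapsack instance.
Allowing fractional choices, the relaxed optimum would be about 48.7, but machines are indivisible.
mill + saw + grinder: floor space 7 + 5 + 3 = 15 ≤ 15, output 12 + 17 + 15 = 44.
saw + grinder: floor space 5 + 3 = 8 ≤ 15, output 17 + 15 = 32.
router + saw + grinder: floor space 6 + 5 + 3 = 14 ≤ 15, output 15 + 17 + 15 = 47.
Best is router, saw, and grinder with total output 47.

47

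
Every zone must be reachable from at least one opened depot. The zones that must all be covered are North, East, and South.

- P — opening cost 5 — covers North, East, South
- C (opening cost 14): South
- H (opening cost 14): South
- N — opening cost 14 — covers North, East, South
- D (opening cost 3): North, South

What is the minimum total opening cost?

P alone covers North, East, South — every zone.
Total opening cost: 5.

5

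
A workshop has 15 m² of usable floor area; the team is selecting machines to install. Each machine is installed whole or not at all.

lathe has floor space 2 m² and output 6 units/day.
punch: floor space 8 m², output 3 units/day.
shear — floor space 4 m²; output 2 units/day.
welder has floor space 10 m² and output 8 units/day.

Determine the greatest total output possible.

Allowing fractional choices, the relaxed optimum would be about 15.5, but machines are indivisible.
lathe + welder: floor space 2 + 10 = 12 ≤ 15, output 6 + 8 = 14.
shear + welder: floor space 4 + 10 = 14 ≤ 15, output 2 + 8 = 10.
lathe + punch + shear: floor space 2 + 8 + 4 = 14 ≤ 15, output 6 + 3 + 2 = 11.
Best is lathe and welder with total output 14.

14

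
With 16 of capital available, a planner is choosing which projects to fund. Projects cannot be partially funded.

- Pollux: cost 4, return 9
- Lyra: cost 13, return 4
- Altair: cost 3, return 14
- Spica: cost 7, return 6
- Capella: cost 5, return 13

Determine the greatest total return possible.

36

This is a 0-1 knapsack instance.
Allowing fractional choices, the relaxed optimum would be about 39.4, but projects are indivisible.
Pollux + Altair + Capella: cost 4 + 3 + 5 = 12 ≤ 16, return 9 + 14 + 13 = 36.
Altair + Spica + Capella: cost 3 + 7 + 5 = 15 ≤ 16, return 14 + 6 + 13 = 33.
Pollux + Altair + Spica: cost 4 + 3 + 7 = 14 ≤ 16, return 9 + 14 + 6 = 29.
Best is Pollux, Altair, and Capella with total return 36.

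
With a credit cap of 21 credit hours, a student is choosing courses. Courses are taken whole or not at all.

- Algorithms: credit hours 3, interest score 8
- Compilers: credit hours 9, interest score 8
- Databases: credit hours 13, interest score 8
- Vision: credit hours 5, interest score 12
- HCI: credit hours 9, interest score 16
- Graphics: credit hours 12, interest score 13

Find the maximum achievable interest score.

36

Allowing fractional choices, the relaxed optimum would be about 40.3, but courses are indivisible.
Algorithms + Vision + Graphics: credit hours 3 + 5 + 12 = 20 ≤ 21, interest score 8 + 12 + 13 = 33.
Algorithms + Vision + HCI: credit hours 3 + 5 + 9 = 17 ≤ 21, interest score 8 + 12 + 16 = 36.
Best is Algorithms, Vision, and HCI with total interest score 36.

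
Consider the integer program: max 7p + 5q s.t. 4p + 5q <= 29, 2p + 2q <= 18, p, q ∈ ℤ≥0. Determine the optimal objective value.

(p,q)=(7,0): 4·7+5·0=28≤29, 2·7+2·0=14≤18, objective 49.
(p,q)=(6,1): 4·6+5·1=29≤29, 2·6+2·1=14≤18, objective 47.
(p,q)=(6,0): 4·6+5·0=24≤29, 2·6+2·0=12≤18, objective 42.
No feasible integer point exceeds 49.

49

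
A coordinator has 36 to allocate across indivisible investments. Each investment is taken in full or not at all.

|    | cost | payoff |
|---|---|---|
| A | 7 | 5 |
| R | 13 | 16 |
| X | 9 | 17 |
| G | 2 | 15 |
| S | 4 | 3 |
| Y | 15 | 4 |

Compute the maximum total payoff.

56

Take A, R, X, G, and S: cost 7 + 13 + 9 + 2 + 4 = 35 ≤ 36, payoff 5 + 16 + 17 + 15 + 3 = 56.
No other feasible combination does better.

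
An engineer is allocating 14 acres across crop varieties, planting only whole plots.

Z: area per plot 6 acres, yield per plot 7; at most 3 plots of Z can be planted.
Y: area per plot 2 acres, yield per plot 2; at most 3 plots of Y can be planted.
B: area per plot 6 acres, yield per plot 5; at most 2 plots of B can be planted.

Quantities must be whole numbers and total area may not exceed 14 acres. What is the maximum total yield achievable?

16

Take 2×Z and 1×Y: area 14 ≤ 14, yield 2·7 + 1·2 = 16.
No other integer combination yields more.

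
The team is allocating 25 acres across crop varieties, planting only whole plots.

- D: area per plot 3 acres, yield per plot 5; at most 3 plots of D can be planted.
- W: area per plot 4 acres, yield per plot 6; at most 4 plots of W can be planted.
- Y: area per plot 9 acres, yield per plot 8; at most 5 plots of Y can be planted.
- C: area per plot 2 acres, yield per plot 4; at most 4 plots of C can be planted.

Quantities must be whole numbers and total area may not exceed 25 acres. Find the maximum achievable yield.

C has the best ratio (4/2); taking only C gives at most 4×4 = 16 (stopped by the supply cap of 4).
Mixing does better — 3×D, 2×W, and 4×C: area 25 ≤ 25, yield 3·5 + 2·6 + 4·4 = 43.

43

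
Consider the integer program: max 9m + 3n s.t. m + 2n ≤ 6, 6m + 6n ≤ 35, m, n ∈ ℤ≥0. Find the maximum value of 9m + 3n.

(m,n)=(5,0): 1·5+2·0=5≤6, 6·5+6·0=30≤35, objective 45.
(m,n)=(4,1): 1·4+2·1=6≤6, 6·4+6·1=30≤35, objective 39.
(m,n)=(4,0): 1·4+2·0=4≤6, 6·4+6·0=24≤35, objective 36.
The best lattice point is (5,0), giving 45.

45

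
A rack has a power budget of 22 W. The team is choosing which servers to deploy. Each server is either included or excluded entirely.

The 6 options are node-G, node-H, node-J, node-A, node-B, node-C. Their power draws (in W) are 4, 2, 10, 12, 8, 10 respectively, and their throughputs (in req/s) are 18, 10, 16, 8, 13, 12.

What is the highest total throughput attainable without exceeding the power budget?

This is a 0-1 knapsack instance.
Allowing fractional choices, the relaxed optimum would be about 53.8, but servers are indivisible.
node-G + node-H + node-J: power draw 4 + 2 + 10 = 16 ≤ 22, throughput 18 + 10 + 16 = 44.
node-G + node-J + node-B: power draw 4 + 10 + 8 = 22 ≤ 22, throughput 18 + 16 + 13 = 47.
Best is node-G, node-J, and node-B with total throughput 47.

47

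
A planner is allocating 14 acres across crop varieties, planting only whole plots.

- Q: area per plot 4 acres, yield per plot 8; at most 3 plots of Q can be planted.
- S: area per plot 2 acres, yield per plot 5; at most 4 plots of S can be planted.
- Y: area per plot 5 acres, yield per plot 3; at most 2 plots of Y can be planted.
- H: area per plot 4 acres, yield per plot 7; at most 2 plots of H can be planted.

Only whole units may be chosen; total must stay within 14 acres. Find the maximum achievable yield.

31

S has the best ratio (5/2); taking only S gives at most 4×5 = 20 (stopped by the supply cap of 4).
Mixing does better — 2×Q and 3×S: area 14 ≤ 14, yield 2·8 + 3·5 = 31.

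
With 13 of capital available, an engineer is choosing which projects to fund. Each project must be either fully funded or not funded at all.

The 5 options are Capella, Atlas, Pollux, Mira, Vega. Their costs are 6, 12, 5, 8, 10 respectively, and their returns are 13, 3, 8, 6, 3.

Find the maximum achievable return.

21

Treat it as a binary knapsack problem.
Allowing fractional choices, the relaxed optimum would be about 22.5, but projects are indivisible.
Capella: cost 6 ≤ 13, return 13.
Pollux + Mira: cost 5 + 8 = 13 ≤ 13, return 8 + 6 = 14.
Capella + Pollux: cost 6 + 5 = 11 ≤ 13, return 13 + 8 = 21.
Best is Capella and Pollux with total return 21.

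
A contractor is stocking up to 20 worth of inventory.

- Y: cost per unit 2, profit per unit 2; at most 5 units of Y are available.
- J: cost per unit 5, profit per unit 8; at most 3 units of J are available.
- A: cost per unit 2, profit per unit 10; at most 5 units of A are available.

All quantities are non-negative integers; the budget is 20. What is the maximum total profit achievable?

66

This is a bounded integer knapsack.
2×J and 5×A: cost 20 ≤ 20, profit 2·8 + 5·10 = 66.
2×Y, 1×J, and 5×A: cost 19 ≤ 20, profit 2·2 + 1·8 + 5·10 = 62.
Best is 66.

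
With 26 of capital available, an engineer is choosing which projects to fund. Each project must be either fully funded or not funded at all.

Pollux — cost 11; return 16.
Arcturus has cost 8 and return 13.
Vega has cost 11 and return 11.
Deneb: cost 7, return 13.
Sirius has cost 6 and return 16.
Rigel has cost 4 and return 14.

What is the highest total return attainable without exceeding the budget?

Allowing fractional choices, the relaxed optimum would be about 57.5, but projects are indivisible.
Arcturus + Deneb + Sirius + Rigel: cost 8 + 7 + 6 + 4 = 25 ≤ 26, return 13 + 13 + 16 + 14 = 56.
Pollux + Sirius + Rigel: cost 11 + 6 + 4 = 21 ≤ 26, return 16 + 16 + 14 = 46.
Best is Arcturus, Deneb, Sirius, and Rigel with total return 56.

56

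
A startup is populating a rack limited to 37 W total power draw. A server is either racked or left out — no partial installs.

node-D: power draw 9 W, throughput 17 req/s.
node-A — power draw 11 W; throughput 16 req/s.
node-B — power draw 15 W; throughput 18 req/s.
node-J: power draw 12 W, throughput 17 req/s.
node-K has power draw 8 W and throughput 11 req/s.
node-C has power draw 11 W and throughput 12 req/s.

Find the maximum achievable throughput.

This is an integer program with binary decision variables.
node-D + node-B + node-J: power draw 9 + 15 + 12 = 36 ≤ 37, throughput 17 + 18 + 17 = 52.
node-D + node-A + node-B: power draw 9 + 11 + 15 = 35 ≤ 37, throughput 17 + 16 + 18 = 51.
node-D + node-A + node-J: power draw 9 + 11 + 12 = 32 ≤ 37, throughput 17 + 16 + 17 = 50.
Best is node-D, node-B, and node-J with total throughput 52.

52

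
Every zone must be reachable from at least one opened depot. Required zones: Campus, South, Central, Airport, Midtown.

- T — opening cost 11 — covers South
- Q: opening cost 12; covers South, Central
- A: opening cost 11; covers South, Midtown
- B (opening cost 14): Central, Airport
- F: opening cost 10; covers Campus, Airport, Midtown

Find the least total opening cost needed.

22

Choose Q and F: together they cover Campus, South, Central, Airport, Midtown — every zone.
Total opening cost: 12 + 10 = 22.
No cover costs less than 22.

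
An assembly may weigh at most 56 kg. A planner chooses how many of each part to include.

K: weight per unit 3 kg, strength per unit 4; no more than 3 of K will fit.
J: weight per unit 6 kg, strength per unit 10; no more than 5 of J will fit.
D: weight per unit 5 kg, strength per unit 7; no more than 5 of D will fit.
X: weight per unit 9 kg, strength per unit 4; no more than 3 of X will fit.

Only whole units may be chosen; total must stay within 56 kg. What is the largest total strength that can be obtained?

86

5×J and 5×D: weight 55 ≤ 56, strength 5·10 + 5·7 = 85.
2×K, 5×J, and 4×D: weight 56 ≤ 56, strength 2·4 + 5·10 + 4·7 = 86.
Best is 86.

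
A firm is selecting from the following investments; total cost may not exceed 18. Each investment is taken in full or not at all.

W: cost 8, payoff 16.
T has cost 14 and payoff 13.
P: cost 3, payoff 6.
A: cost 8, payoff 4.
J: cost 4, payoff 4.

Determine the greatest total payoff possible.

Treat it as a binary knapsack problem.
W + P + J: cost 8 + 3 + 4 = 15 ≤ 18, payoff 16 + 6 + 4 = 26.
W + P: cost 8 + 3 = 11 ≤ 18, payoff 16 + 6 = 22.
Best is W, P, and J with total payoff 26.

26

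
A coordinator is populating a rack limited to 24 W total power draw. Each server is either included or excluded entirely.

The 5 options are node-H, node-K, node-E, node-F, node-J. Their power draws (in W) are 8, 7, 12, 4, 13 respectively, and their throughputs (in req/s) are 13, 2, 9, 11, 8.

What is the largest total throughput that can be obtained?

node-H + node-E + node-F: power draw 8 + 12 + 4 = 24 ≤ 24, throughput 13 + 9 + 11 = 33.
node-H + node-F: power draw 8 + 4 = 12 ≤ 24, throughput 13 + 11 = 24.
node-H + node-K + node-F: power draw 8 + 7 + 4 = 19 ≤ 24, throughput 13 + 2 + 11 = 26.
Best is node-H, node-E, and node-F with total throughput 33.

33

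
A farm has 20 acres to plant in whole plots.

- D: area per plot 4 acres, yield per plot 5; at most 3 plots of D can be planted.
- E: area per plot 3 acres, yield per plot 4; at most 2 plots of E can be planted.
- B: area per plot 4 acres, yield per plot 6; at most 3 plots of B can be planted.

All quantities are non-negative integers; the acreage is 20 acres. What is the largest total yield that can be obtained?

B has the best ratio (6/4); taking only B gives at most 3×6 = 18 (stopped by the supply cap of 3).
Mixing does better — 2×D and 3×B: area 20 ≤ 20, yield 2·5 + 3·6 = 28.

28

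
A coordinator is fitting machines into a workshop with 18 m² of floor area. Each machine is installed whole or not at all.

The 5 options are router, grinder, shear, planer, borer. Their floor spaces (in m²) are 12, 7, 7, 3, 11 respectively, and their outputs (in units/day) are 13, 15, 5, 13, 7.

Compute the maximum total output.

33

Take grinder, shear, and planer: floor space 7 + 7 + 3 = 17 ≤ 18, output 15 + 5 + 13 = 33.
No other feasible combination does better.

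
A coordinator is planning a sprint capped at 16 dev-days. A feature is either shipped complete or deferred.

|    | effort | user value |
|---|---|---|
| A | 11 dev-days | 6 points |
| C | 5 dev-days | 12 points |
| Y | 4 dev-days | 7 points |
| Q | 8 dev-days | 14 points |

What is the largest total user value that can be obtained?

26

Allowing fractional choices, the relaxed optimum would be about 31.2, but features are indivisible.
Y + Q: effort 4 + 8 = 12 ≤ 16, user value 7 + 14 = 21.
C + Q: effort 5 + 8 = 13 ≤ 16, user value 12 + 14 = 26.
C + Y: effort 5 + 4 = 9 ≤ 16, user value 12 + 7 = 19.
Best is C and Q with total user value 26.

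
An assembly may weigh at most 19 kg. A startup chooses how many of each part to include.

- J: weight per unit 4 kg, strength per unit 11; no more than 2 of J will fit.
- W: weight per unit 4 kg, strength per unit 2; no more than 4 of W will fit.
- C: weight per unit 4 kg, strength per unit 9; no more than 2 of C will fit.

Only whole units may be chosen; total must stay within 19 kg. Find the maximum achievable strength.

40

J has the best ratio (11/4); taking only J gives at most 2×11 = 22 (stopped by the supply cap of 2).
Mixing does better — 2×J and 2×C: weight 16 ≤ 19, strength 2·11 + 2·9 = 40.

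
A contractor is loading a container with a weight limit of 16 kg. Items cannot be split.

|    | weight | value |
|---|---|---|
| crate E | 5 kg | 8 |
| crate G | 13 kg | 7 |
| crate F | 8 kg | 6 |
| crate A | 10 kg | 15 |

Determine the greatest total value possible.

23

Allowing fractional choices, the relaxed optimum would be about 23.8, but items are indivisible.
crate A: weight 10 ≤ 16, value 15.
crate E + crate A: weight 5 + 10 = 15 ≤ 16, value 8 + 15 = 23.
Best is crate E and crate A with total value 23.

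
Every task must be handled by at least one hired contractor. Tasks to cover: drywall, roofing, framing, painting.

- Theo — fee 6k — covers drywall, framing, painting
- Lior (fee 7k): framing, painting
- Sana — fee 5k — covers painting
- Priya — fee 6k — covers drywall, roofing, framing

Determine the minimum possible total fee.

11

The greedy cost-per-new-task heuristic would pick Theo and Priya for 12, but a cheaper cover exists.
Choose Sana and Priya: together they cover drywall, roofing, framing, painting — every task.
Total fee: 5 + 6 = 11.
No cover costs less than 11.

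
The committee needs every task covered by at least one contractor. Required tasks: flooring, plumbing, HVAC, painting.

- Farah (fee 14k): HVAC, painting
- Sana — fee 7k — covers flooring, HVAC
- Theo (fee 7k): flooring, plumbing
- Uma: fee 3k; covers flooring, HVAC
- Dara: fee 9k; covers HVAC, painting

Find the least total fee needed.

This is an integer covering problem.
The greedy cost-per-new-task heuristic would pick Uma, Theo, and Dara for 19, but a cheaper cover exists.
Choose Theo and Dara: together they cover flooring, plumbing, HVAC, painting — every task.
Total fee: 7 + 9 = 16.
No cover costs less than 16.

16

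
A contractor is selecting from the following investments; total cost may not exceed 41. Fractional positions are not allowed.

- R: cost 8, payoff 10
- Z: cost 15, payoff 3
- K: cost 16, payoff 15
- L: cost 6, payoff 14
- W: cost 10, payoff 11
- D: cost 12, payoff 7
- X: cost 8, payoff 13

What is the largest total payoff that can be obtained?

53

K + L + W + X: cost 16 + 6 + 10 + 8 = 40 ≤ 41, payoff 15 + 14 + 11 + 13 = 53.
R + K + L + W: cost 8 + 16 + 6 + 10 = 40 ≤ 41, payoff 10 + 15 + 14 + 11 = 50.
R + K + L + X: cost 8 + 16 + 6 + 8 = 38 ≤ 41, payoff 10 + 15 + 14 + 13 = 52.
Best is K, L, W, and X with total payoff 53.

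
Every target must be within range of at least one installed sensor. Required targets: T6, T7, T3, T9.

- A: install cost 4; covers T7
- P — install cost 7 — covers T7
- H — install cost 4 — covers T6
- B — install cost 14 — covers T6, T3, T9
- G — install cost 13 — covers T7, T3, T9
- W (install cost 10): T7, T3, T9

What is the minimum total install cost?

Choose H and W: together they cover T6, T7, T3, T9 — every target.
Total install cost: 4 + 10 = 14.
No cover costs less than 14.

14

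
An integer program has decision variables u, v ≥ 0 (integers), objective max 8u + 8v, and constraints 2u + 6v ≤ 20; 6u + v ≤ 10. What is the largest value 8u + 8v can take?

The continuous relaxation peaks at (1.18, 2.94) with value 32.94; rounding to a feasible lattice point costs some objective.
(u,v)=(1,3): 2·1+6·3=20≤20, 6·1+1·3=9≤10, objective 32.
(u,v)=(1,2): 2·1+6·2=14≤20, 6·1+1·2=8≤10, objective 24.
(u,v)=(0,3): 2·0+6·3=18≤20, 6·0+1·3=3≤10, objective 24.
Maximum is 32 at (u,v)=(1,3).

32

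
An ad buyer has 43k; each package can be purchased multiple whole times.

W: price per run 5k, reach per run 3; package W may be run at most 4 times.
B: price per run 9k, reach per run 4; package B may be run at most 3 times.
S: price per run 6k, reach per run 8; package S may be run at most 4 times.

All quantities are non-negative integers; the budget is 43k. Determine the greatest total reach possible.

42

Take 2×W, 1×B, and 4×S: price 43 ≤ 43, reach 2·3 + 1·4 + 4·8 = 42.
S has the best ratio (8/6) and is taken to its limit of 4; remaining capacity is filled optimally with the others.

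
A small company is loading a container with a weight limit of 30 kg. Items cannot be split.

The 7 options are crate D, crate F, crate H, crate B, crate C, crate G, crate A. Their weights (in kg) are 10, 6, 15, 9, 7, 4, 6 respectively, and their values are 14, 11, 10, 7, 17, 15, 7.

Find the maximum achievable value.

crate D + crate B + crate C + crate G: weight 10 + 9 + 7 + 4 = 30 ≤ 30, value 14 + 7 + 17 + 15 = 53.
crate D + crate F + crate C + crate G: weight 10 + 6 + 7 + 4 = 27 ≤ 30, value 14 + 11 + 17 + 15 = 57.
crate D + crate C + crate G + crate A: weight 10 + 7 + 4 + 6 = 27 ≤ 30, value 14 + 17 + 15 + 7 = 53.
Best is crate D, crate F, crate C, and crate G with total value 57.

57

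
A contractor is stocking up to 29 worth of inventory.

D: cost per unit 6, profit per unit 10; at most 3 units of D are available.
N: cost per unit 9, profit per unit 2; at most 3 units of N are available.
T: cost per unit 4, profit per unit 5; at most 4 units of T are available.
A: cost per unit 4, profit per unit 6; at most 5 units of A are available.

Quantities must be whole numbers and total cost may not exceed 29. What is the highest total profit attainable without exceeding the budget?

2×D and 4×A: cost 28 ≤ 29, profit 2·10 + 4·6 = 44.
2×D, 1×T, and 3×A: cost 28 ≤ 29, profit 2·10 + 1·5 + 3·6 = 43.
Best is 44.

44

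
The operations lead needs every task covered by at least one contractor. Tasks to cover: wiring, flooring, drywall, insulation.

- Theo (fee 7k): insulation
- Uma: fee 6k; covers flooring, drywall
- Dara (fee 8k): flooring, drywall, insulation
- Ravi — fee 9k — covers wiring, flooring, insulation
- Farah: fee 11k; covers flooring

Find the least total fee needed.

The greedy cost-per-new-task heuristic would pick Dara and Ravi for 17, but a cheaper cover exists.
Choose Uma and Ravi: together they cover wiring, flooring, drywall, insulation — every task.
Total fee: 6 + 9 = 15.
No cover costs less than 15.

15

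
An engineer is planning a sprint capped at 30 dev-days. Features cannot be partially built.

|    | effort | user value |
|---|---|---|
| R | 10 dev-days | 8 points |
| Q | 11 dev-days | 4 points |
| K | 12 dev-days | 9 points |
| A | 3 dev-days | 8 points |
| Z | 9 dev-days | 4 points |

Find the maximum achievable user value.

25

Take R, K, and A: effort 10 + 12 + 3 = 25 ≤ 30, user value 8 + 9 + 8 = 25.
No other feasible combination does better.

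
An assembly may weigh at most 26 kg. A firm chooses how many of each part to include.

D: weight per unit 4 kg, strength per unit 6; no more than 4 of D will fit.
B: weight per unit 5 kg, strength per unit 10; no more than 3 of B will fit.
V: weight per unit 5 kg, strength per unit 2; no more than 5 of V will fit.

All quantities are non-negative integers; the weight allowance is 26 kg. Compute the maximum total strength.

2×D and 3×B: weight 23 ≤ 26, strength 2·6 + 3·10 = 42.
4×D and 2×B: weight 26 ≤ 26, strength 4·6 + 2·10 = 44.
Best is 44.

44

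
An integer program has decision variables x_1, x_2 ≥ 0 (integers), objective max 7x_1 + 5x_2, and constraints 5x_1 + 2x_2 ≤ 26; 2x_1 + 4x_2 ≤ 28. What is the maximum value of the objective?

The continuous relaxation peaks at (3, 5.5) with value 48.50; rounding to a feasible lattice point costs some objective.
(x_1,x_2)=(3,5): 5·3+2·5=25≤26, 2·3+4·5=26≤28, objective 46.
(x_1,x_2)=(2,6): 5·2+2·6=22≤26, 2·2+4·6=28≤28, objective 44.
(x_1,x_2)=(3,4): 5·3+2·4=23≤26, 2·3+4·4=22≤28, objective 41.
(x_1,x_2)=(2,5): 5·2+2·5=20≤26, 2·2+4·5=24≤28, objective 39.
No feasible integer point exceeds 46.

46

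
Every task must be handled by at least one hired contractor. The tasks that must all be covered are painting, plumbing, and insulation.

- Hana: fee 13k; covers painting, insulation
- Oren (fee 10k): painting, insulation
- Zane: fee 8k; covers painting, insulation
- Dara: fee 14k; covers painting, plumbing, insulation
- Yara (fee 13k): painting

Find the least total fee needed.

This is a weighted set-cover instance.
The greedy cost-per-new-task heuristic would pick Zane and Dara for 22, but a cheaper cover exists.
Dara alone covers painting, plumbing, insulation — every task.
Total fee: 14.
No cover costs less than 14.

14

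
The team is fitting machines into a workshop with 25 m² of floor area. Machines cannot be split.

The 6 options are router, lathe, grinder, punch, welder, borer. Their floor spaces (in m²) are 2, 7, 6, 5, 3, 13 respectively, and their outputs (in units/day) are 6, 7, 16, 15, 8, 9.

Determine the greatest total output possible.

lathe + grinder + punch + welder: floor space 7 + 6 + 5 + 3 = 21 ≤ 25, output 7 + 16 + 15 + 8 = 46.
router + lathe + grinder + punch + welder: floor space 2 + 7 + 6 + 5 + 3 = 23 ≤ 25, output 6 + 7 + 16 + 15 + 8 = 52.
router + grinder + punch + welder: floor space 2 + 6 + 5 + 3 = 16 ≤ 25, output 6 + 16 + 15 + 8 = 45.
Best is router, lathe, grinder, punch, and welder with total output 52.

52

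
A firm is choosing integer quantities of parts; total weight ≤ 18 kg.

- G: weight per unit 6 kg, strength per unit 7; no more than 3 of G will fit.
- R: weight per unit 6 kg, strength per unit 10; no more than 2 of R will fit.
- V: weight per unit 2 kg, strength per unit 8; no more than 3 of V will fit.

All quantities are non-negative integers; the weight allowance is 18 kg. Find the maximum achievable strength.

44

1×G, 1×R, and 3×V: weight 18 ≤ 18, strength 1·7 + 1·10 + 3·8 = 41.
2×R and 3×V: weight 18 ≤ 18, strength 2·10 + 3·8 = 44.
Best is 44.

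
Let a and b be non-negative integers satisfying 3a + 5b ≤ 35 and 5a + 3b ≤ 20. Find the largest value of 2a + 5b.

30

(a,b)=(0,6): 3·0+5·6=30≤35, 5·0+3·6=18≤20, objective 30.
(a,b)=(1,5): 3·1+5·5=28≤35, 5·1+3·5=20≤20, objective 27.
(a,b)=(0,5): 3·0+5·5=25≤35, 5·0+3·5=15≤20, objective 25.
The best lattice point is (0,6), giving 30.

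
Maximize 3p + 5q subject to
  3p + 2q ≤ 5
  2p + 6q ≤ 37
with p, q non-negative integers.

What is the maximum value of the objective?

Relaxing integrality, the LP optimum is 12.50 at (p,q) = (0, 2.5), which is not an integer point.
(p,q)=(0,2): 3·0+2·2=4≤5, 2·0+6·2=12≤37, objective 10.
(p,q)=(1,1): 3·1+2·1=5≤5, 2·1+6·1=8≤37, objective 8.
(p,q)=(0,1): 3·0+2·1=2≤5, 2·0+6·1=6≤37, objective 5.
The best lattice point is (0,2), giving 10.

10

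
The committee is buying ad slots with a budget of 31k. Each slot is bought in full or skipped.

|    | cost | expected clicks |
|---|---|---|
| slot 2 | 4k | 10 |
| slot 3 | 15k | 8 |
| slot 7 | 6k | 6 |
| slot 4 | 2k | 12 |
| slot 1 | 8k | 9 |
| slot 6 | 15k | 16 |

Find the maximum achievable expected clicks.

47

Allowing fractional choices, the relaxed optimum would be about 49.0, but ad slots are indivisible.
slot 7 + slot 4 + slot 1 + slot 6: cost 6 + 2 + 8 + 15 = 31 ≤ 31, expected clicks 6 + 12 + 9 + 16 = 43.
slot 2 + slot 7 + slot 4 + slot 6: cost 4 + 6 + 2 + 15 = 27 ≤ 31, expected clicks 10 + 6 + 12 + 16 = 44.
slot 2 + slot 4 + slot 1 + slot 6: cost 4 + 2 + 8 + 15 = 29 ≤ 31, expected clicks 10 + 12 + 9 + 16 = 47.
Best is slot 2, slot 4, slot 1, and slot 6 with total expected clicks 47.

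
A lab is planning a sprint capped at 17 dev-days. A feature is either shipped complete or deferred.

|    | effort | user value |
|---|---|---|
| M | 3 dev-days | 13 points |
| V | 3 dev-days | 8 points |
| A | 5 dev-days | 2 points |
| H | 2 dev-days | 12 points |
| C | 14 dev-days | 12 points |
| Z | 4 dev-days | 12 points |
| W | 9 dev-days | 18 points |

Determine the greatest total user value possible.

M + V + H + W: effort 3 + 3 + 2 + 9 = 17 ≤ 17, user value 13 + 8 + 12 + 18 = 51.
M + V + H + Z: effort 3 + 3 + 2 + 4 = 12 ≤ 17, user value 13 + 8 + 12 + 12 = 45.
M + V + A + H + Z: effort 3 + 3 + 5 + 2 + 4 = 17 ≤ 17, user value 13 + 8 + 2 + 12 + 12 = 47.
Best is M, V, H, and W with total user value 51.

51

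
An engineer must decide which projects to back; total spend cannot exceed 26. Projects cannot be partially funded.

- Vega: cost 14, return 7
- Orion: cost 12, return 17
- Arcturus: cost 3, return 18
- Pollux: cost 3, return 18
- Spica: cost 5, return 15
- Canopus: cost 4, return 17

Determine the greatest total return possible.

70

Allowing fractional choices, the relaxed optimum would be about 83.6, but projects are indivisible.
Orion + Arcturus + Pollux + Spica: cost 12 + 3 + 3 + 5 = 23 ≤ 26, return 17 + 18 + 18 + 15 = 68.
Orion + Arcturus + Pollux + Canopus: cost 12 + 3 + 3 + 4 = 22 ≤ 26, return 17 + 18 + 18 + 17 = 70.
Arcturus + Pollux + Spica + Canopus: cost 3 + 3 + 5 + 4 = 15 ≤ 26, return 18 + 18 + 15 + 17 = 68.
Best is Orion, Arcturus, Pollux, and Canopus with total return 70.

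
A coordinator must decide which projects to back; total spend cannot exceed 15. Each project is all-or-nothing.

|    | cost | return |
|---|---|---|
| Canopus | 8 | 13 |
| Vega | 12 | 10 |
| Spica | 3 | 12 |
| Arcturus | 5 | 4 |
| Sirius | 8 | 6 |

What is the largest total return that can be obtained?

25

Allowing fractional choices, the relaxed optimum would be about 28.3, but projects are indivisible.
Canopus + Spica: cost 8 + 3 = 11 ≤ 15, return 13 + 12 = 25.
Vega + Spica: cost 12 + 3 = 15 ≤ 15, return 10 + 12 = 22.
Best is Canopus and Spica with total return 25.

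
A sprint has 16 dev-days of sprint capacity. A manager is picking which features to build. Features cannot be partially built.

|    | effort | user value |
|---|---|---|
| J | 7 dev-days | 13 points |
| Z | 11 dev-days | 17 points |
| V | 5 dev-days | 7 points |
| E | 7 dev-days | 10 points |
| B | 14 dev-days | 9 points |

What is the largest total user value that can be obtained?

Allowing fractional choices, the relaxed optimum would be about 26.9, but features are indivisible.
J + E: effort 7 + 7 = 14 ≤ 16, user value 13 + 10 = 23.
Z + V: effort 11 + 5 = 16 ≤ 16, user value 17 + 7 = 24.
J + V: effort 7 + 5 = 12 ≤ 16, user value 13 + 7 = 20.
Best is Z and V with total user value 24.

24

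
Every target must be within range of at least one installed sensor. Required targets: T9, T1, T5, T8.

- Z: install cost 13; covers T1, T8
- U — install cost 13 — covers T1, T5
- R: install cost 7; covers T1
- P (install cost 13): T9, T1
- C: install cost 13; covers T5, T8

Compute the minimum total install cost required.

The greedy cost-per-new-target heuristic would pick Z, U, and P for 39, but a cheaper cover exists.
Choose P and C: together they cover T9, T1, T5, T8 — every target.
Total install cost: 13 + 13 = 26.
No cover costs less than 26.

26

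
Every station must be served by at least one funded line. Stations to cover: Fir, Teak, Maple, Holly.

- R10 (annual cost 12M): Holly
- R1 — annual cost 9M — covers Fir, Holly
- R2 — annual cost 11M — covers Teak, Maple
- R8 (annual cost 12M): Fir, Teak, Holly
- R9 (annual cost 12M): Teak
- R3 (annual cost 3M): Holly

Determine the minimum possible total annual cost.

The greedy cost-per-new-station heuristic would pick R3, R2, and R1 for 23, but a cheaper cover exists.
Choose R1 and R2: together they cover Fir, Teak, Maple, Holly — every station.
Total annual cost: 9 + 11 = 20.
No cover costs less than 20.

20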